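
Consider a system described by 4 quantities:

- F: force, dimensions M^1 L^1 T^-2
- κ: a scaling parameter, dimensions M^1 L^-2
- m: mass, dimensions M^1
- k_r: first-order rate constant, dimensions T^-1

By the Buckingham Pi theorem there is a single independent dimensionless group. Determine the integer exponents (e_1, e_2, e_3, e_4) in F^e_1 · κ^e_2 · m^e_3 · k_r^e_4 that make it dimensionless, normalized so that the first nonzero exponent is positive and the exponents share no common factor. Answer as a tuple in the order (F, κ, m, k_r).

M: e_1·(1) + e_2·(1) + e_3·(1) + e_4·(0) = 0
L: e_1·(1) + e_2·(-2) + e_3·(0) + e_4·(0) = 0
T: e_1·(-2) + e_2·(0) + e_3·(0) + e_4·(-1) = 0
Solving this homogeneous linear system for the smallest-integer solution (first nonzero entry positive) gives (2, 1, -3, -4).

(2, 1, -3, -4)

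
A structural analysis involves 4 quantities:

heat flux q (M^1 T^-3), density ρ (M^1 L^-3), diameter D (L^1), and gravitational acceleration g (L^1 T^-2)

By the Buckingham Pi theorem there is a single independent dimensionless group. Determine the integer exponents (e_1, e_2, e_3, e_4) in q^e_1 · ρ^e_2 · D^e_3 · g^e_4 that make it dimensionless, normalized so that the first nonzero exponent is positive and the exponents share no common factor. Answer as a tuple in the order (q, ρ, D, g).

(2, -2, -3, -3)

M: e_1·(1) + e_2·(1) + e_3·(0) + e_4·(0) = 0
L: e_1·(0) + e_2·(-3) + e_3·(1) + e_4·(1) = 0
T: e_1·(-3) + e_2·(0) + e_3·(0) + e_4·(-2) = 0
Solving this homogeneous linear system for the smallest-integer solution (first nonzero entry positive) gives (2, -2, -3, -3).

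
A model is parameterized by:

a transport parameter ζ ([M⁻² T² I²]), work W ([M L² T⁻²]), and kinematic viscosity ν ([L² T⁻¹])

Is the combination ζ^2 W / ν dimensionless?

Sum the exponent of each base dimension across the product:
  M: 2·[ζ]_M + [W]_M − [ν]_M = 2·(-2) + (1) − (0) = -3
  L: 2·[ζ]_L + [W]_L − [ν]_L = 2·(0) + (2) − (2) = 0
  T: 2·[ζ]_T + [W]_T − [ν]_T = 2·(2) + (-2) − (-1) = 3
  I: 2·[ζ]_I + [W]_I − [ν]_I = 2·(2) + (0) − (0) = 4
Net dimensions [M⁻³ T³ I⁴] ≠ [1] — not dimensionless.

no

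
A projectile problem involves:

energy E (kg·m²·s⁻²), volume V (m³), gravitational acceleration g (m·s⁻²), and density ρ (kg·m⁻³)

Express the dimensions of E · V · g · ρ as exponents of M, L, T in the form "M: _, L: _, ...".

M: 2, L: 3, T: -4

Collect each base-dimension exponent across the product:
  M: (1) + (0) + (0) + (1) = 2
  L: (2) + (3) + (1) + (-3) = 3
  T: (-2) + (0) + (-2) + (0) = -4
So the dimensions are [M² L³ T⁻⁴].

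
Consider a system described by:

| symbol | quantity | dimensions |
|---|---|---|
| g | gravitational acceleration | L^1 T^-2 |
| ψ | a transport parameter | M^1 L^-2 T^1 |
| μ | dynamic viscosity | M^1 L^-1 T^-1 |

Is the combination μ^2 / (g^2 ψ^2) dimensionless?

yes

Sum the exponent of each base dimension across the product:
  M: −2·[g]_M − 2·[ψ]_M + 2·[μ]_M = −2·(0) − 2·(1) + 2·(1) = 0
  L: −2·[g]_L − 2·[ψ]_L + 2·[μ]_L = −2·(1) − 2·(-2) + 2·(-1) = 0
  T: −2·[g]_T − 2·[ψ]_T + 2·[μ]_T = −2·(-2) − 2·(1) + 2·(-1) = 0
All base exponents vanish — dimensionless.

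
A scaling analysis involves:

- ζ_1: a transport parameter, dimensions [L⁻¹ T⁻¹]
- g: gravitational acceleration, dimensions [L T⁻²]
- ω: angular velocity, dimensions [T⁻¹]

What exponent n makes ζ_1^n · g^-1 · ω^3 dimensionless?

Balance the L exponent: (-1)·n from ζ_1, plus −(1) + 3·(0) = -1 from the rest, must sum to zero.
−n − 1 = 0, so n = -1.

-1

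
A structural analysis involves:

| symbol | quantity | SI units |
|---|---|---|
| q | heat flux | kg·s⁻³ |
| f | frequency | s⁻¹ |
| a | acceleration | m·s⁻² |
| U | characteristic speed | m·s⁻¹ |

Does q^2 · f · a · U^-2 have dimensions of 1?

no

Sum the exponent of each base dimension across the product:
  M: 2·[q]_M + [f]_M + [a]_M − 2·[U]_M = 2·(1) + (0) + (0) − 2·(0) = 2
  L: 2·[q]_L + [f]_L + [a]_L − 2·[U]_L = 2·(0) + (0) + (1) − 2·(1) = -1
  T: 2·[q]_T + [f]_T + [a]_T − 2·[U]_T = 2·(-3) + (-1) + (-2) − 2·(-1) = -7
Net dimensions [M² L⁻¹ T⁻⁷] ≠ [1] — not dimensionless.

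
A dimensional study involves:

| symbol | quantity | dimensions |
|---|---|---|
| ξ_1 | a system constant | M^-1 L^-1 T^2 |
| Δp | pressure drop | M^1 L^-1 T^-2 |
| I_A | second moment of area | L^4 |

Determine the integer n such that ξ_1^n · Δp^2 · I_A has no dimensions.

2

Balance the M exponent: (-1)·n from ξ_1, plus 2·(1) + (0) = 2 from the rest, must sum to zero.
−n + 2 = 0, so n = 2.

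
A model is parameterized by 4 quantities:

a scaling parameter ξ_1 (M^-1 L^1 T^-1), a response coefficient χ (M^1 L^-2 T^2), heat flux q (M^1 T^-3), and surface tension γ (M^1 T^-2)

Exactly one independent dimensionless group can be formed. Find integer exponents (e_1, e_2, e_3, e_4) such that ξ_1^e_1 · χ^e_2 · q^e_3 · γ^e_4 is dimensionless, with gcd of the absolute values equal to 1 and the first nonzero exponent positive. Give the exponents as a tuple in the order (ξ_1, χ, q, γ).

M: e_1·(-1) + e_2·(1) + e_3·(1) + e_4·(1) = 0
L: e_1·(1) + e_2·(-2) + e_3·(0) + e_4·(0) = 0
T: e_1·(-1) + e_2·(2) + e_3·(-3) + e_4·(-2) = 0
Solving this homogeneous linear system for the smallest-integer solution (first nonzero entry positive) gives (2, 1, -2, 3).

(2, 1, -2, 3)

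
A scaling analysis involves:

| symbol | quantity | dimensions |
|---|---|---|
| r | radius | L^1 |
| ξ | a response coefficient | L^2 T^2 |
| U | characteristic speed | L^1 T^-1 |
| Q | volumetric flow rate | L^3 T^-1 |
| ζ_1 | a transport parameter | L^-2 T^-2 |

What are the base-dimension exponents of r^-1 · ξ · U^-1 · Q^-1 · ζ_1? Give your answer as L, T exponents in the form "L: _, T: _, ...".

Collect each base-dimension exponent across the product:
  L: −(1) + (2) − (1) − (3) + (-2) = -5
  T: −(0) + (2) − (-1) − (-1) + (-2) = 2
So the dimensions are [L⁻⁵ T²].

L: -5, T: 2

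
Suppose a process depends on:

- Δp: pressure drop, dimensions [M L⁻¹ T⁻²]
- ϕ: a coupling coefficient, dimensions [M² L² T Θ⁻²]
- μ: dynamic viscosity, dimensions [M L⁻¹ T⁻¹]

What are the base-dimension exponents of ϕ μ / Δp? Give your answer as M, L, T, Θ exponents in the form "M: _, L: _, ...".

M: 2, L: 2, T: 2, Θ: -2

Collect each base-dimension exponent across the product:
  M: −(1) + (2) + (1) = 2
  L: −(-1) + (2) + (-1) = 2
  T: −(-2) + (1) + (-1) = 2
  Θ: −(0) + (-2) + (0) = -2
So the dimensions are [M² L² T² Θ⁻²].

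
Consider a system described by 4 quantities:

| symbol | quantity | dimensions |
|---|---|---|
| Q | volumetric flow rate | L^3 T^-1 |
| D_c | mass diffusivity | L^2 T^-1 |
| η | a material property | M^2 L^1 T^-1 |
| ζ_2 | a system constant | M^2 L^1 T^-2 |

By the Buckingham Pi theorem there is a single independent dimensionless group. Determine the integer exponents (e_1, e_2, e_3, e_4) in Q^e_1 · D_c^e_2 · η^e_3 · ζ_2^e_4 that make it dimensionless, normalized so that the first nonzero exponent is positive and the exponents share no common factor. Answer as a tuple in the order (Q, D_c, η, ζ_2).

(2, -3, -1, 1)

M: e_1·(0) + e_2·(0) + e_3·(2) + e_4·(2) = 0
L: e_1·(3) + e_2·(2) + e_3·(1) + e_4·(1) = 0
T: e_1·(-1) + e_2·(-1) + e_3·(-1) + e_4·(-2) = 0
Solving this homogeneous linear system for the smallest-integer solution (first nonzero entry positive) gives (2, -3, -1, 1).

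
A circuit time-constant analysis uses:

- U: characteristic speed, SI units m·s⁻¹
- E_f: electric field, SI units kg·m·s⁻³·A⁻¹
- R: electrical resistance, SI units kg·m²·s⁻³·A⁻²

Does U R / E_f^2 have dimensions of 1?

no

Sum the exponent of each base dimension across the product:
  M: [U]_M − 2·[E_f]_M + [R]_M = (0) − 2·(1) + (1) = -1
  L: [U]_L − 2·[E_f]_L + [R]_L = (1) − 2·(1) + (2) = 1
  T: [U]_T − 2·[E_f]_T + [R]_T = (-1) − 2·(-3) + (-3) = 2
  I: [U]_I − 2·[E_f]_I + [R]_I = (0) − 2·(-1) + (-2) = 0
Net dimensions [M⁻¹ L T²] ≠ [1] — not dimensionless.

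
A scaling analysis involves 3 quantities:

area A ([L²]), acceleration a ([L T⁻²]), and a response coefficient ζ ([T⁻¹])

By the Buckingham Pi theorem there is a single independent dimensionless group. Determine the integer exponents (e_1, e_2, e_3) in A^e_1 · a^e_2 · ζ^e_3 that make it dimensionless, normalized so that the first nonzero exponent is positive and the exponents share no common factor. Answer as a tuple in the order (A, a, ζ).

L: e_1·(2) + e_2·(1) + e_3·(0) = 0
T: e_1·(0) + e_2·(-2) + e_3·(-1) = 0
Solving this homogeneous linear system for the smallest-integer solution (first nonzero entry positive) gives (1, -2, 4).

(1, -2, 4)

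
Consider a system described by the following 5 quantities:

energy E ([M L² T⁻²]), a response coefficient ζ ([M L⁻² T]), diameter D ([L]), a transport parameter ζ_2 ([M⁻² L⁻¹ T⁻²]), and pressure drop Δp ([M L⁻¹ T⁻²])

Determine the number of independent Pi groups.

2

There are 5 variables and 3 base dimensions (M, L, T).
The dimension matrix has rank 3.
Independent dimensionless groups: 5 − 3 = 2.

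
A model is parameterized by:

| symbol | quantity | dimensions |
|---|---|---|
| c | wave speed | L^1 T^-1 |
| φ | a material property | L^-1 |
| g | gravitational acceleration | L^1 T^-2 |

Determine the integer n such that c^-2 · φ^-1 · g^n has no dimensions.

1

Balance the L exponent: (1)·n from g, plus −2·(1) − (-1) = -1 from the rest, must sum to zero.
n − 1 = 0, so n = 1.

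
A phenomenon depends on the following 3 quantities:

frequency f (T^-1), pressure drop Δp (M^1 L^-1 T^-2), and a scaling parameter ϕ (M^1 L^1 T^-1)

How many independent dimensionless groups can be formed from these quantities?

0

There are 3 variables and 3 base dimensions (M, L, T).
The dimension matrix has rank 3.
Independent dimensionless groups: 3 − 3 = 0.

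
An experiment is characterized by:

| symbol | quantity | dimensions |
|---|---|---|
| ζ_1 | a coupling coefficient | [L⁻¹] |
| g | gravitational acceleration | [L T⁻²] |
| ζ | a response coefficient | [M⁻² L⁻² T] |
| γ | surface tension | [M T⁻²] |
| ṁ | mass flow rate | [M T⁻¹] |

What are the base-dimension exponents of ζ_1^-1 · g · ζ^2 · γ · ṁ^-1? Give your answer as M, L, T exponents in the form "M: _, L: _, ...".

Collect each base-dimension exponent across the product:
  M: −(0) + (0) + 2·(-2) + (1) − (1) = -4
  L: −(-1) + (1) + 2·(-2) + (0) − (0) = -2
  T: −(0) + (-2) + 2·(1) + (-2) − (-1) = -1
So the dimensions are [M⁻⁴ L⁻² T⁻¹].

M: -4, L: -2, T: -1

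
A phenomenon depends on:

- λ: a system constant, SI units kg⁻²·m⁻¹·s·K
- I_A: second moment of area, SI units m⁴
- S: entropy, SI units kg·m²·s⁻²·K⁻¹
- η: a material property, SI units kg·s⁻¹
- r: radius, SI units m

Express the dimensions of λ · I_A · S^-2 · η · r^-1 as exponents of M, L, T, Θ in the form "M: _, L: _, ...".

M: -3, L: -2, T: 4, Θ: 3

Collect each base-dimension exponent across the product:
  M: (-2) + (0) − 2·(1) + (1) − (0) = -3
  L: (-1) + (4) − 2·(2) + (0) − (1) = -2
  T: (1) + (0) − 2·(-2) + (-1) − (0) = 4
  Θ: (1) + (0) − 2·(-1) + (0) − (0) = 3
So the dimensions are [M⁻³ L⁻² T⁴ Θ³].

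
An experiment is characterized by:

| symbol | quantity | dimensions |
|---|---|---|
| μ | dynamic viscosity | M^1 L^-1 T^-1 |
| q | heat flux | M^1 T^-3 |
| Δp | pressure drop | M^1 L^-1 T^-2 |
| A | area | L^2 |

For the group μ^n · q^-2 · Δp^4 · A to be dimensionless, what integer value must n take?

-2

Balance the M exponent: (1)·n from μ, plus −2·(1) + 4·(1) + (0) = 2 from the rest, must sum to zero.
n + 2 = 0, so n = -2.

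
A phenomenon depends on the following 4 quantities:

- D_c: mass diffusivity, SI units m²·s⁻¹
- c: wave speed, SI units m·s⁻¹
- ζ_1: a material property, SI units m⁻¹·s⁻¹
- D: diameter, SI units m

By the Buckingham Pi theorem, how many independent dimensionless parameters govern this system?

There are 4 variables and 2 base dimensions (L, T).
The dimension matrix has rank 2.
Independent dimensionless groups: 4 − 2 = 2.

2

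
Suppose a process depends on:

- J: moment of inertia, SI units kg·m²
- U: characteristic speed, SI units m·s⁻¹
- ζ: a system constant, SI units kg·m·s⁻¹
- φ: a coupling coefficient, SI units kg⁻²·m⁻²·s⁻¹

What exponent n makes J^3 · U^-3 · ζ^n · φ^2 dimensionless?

1

Balance the M exponent: (1)·n from ζ, plus 3·(1) − 3·(0) + 2·(-2) = -1 from the rest, must sum to zero.
n − 1 = 0, so n = 1.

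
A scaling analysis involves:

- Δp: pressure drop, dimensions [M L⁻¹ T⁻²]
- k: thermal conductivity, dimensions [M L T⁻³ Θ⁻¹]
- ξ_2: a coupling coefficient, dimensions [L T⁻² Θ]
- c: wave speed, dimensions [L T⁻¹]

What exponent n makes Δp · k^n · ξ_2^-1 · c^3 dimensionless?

-1

Balance the M exponent: (1)·n from k, plus (1) − (0) + 3·(0) = 1 from the rest, must sum to zero.
n + 1 = 0, so n = -1.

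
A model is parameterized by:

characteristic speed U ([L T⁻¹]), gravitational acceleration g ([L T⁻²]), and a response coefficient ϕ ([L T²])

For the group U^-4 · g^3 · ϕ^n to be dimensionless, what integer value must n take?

1

Balance the L exponent: (1)·n from ϕ, plus −4·(1) + 3·(1) = -1 from the rest, must sum to zero.
n − 1 = 0, so n = 1.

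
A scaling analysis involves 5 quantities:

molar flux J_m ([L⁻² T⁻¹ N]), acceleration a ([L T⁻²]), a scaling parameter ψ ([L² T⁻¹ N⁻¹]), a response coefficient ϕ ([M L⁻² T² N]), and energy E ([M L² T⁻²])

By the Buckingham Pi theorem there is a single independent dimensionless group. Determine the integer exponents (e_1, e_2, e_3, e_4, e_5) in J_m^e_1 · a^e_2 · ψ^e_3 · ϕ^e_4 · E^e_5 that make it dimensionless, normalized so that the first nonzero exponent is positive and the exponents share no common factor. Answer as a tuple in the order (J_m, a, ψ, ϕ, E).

(1, -4, -1, -2, 2)

M: e_1·(0) + e_2·(0) + e_3·(0) + e_4·(1) + e_5·(1) = 0
L: e_1·(-2) + e_2·(1) + e_3·(2) + e_4·(-2) + e_5·(2) = 0
T: e_1·(-1) + e_2·(-2) + e_3·(-1) + e_4·(2) + e_5·(-2) = 0
N: e_1·(1) + e_2·(0) + e_3·(-1) + e_4·(1) + e_5·(0) = 0
Solving this homogeneous linear system for the smallest-integer solution (first nonzero entry positive) gives (1, -4, -1, -2, 2).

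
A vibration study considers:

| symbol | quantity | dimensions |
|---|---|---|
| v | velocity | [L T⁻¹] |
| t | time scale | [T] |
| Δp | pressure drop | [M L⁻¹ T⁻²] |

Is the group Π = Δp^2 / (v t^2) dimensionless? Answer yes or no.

Sum the exponent of each base dimension across the product:
  M: −[v]_M − 2·[t]_M + 2·[Δp]_M = −(0) − 2·(0) + 2·(1) = 2
  L: −[v]_L − 2·[t]_L + 2·[Δp]_L = −(1) − 2·(0) + 2·(-1) = -3
  T: −[v]_T − 2·[t]_T + 2·[Δp]_T = −(-1) − 2·(1) + 2·(-2) = -5
Net dimensions [M² L⁻³ T⁻⁵] ≠ [1] — not dimensionless.

no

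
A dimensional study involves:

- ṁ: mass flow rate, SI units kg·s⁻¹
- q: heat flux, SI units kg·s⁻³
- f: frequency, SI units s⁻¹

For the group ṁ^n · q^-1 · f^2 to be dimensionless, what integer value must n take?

Balance the M exponent: (1)·n from ṁ, plus −(1) + 2·(0) = -1 from the rest, must sum to zero.
n − 1 = 0, so n = 1.

1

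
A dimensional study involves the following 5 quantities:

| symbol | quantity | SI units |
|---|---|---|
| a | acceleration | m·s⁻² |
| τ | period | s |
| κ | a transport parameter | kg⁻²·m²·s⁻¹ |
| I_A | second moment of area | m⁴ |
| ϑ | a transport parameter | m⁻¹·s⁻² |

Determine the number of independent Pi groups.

2

There are 5 variables and 3 base dimensions (M, L, T).
The dimension matrix has rank 3.
Independent dimensionless groups: 5 − 3 = 2.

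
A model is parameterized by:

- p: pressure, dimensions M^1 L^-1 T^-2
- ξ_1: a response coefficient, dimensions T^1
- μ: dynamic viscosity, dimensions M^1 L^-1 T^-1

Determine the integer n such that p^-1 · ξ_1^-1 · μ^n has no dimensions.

1

Balance the M exponent: (1)·n from μ, plus −(1) − (0) = -1 from the rest, must sum to zero.
n − 1 = 0, so n = 1.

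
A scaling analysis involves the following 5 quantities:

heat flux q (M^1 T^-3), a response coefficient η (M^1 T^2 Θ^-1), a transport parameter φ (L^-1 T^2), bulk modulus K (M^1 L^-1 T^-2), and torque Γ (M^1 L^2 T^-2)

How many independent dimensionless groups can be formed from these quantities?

1

There are 5 variables and 4 base dimensions (M, L, T, Θ).
The dimension matrix has rank 4.
Independent dimensionless groups: 5 − 4 = 1.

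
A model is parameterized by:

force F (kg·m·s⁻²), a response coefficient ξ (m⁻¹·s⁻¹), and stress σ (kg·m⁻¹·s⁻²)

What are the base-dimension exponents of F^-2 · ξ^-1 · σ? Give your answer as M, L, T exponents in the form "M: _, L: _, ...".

Collect each base-dimension exponent across the product:
  M: −2·(1) − (0) + (1) = -1
  L: −2·(1) − (-1) + (-1) = -2
  T: −2·(-2) − (-1) + (-2) = 3
So the dimensions are [M⁻¹ L⁻² T³].

M: -1, L: -2, T: 3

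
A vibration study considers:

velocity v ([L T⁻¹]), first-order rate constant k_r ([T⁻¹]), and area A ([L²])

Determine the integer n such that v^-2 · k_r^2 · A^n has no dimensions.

1

Balance the L exponent: (2)·n from A, plus −2·(1) + 2·(0) = -2 from the rest, must sum to zero.
2n − 2 = 0, so n = 1.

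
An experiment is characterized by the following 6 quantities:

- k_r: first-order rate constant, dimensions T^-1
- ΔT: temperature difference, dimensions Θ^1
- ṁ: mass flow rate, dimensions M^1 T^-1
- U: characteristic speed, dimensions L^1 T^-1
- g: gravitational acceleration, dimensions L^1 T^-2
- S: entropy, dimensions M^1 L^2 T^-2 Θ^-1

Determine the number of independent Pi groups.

2

There are 6 variables and 4 base dimensions (M, L, T, Θ).
The dimension matrix has rank 4.
Independent dimensionless groups: 6 − 4 = 2.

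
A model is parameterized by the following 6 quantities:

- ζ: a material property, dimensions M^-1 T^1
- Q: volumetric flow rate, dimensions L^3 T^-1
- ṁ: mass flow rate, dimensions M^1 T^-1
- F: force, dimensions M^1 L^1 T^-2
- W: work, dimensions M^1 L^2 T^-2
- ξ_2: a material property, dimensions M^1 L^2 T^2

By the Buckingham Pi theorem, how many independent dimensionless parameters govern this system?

3

There are 6 variables and 3 base dimensions (M, L, T).
The dimension matrix has rank 3.
Independent dimensionless groups: 6 − 3 = 3.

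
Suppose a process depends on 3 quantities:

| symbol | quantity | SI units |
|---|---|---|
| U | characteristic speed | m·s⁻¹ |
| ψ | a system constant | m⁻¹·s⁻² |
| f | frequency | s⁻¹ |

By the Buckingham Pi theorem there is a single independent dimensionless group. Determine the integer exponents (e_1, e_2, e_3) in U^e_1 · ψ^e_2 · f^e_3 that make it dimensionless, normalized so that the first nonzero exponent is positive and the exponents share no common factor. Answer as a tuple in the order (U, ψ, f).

(1, 1, -3)

L: e_1·(1) + e_2·(-1) + e_3·(0) = 0
T: e_1·(-1) + e_2·(-2) + e_3·(-1) = 0
Solving this homogeneous linear system for the smallest-integer solution (first nonzero entry positive) gives (1, 1, -3).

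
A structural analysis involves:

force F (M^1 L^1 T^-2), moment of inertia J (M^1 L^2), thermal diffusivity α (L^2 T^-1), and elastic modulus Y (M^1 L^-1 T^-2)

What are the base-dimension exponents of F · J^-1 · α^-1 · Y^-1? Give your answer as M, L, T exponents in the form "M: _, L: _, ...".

Collect each base-dimension exponent across the product:
  M: (1) − (1) − (0) − (1) = -1
  L: (1) − (2) − (2) − (-1) = -2
  T: (-2) − (0) − (-1) − (-2) = 1
So the dimensions are [M⁻¹ L⁻² T].

M: -1, L: -2, T: 1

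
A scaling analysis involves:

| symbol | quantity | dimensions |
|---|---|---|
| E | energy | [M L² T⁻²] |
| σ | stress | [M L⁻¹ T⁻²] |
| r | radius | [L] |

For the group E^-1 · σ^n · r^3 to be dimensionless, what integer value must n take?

Balance the M exponent: (1)·n from σ, plus −(1) + 3·(0) = -1 from the rest, must sum to zero.
n − 1 = 0, so n = 1.

1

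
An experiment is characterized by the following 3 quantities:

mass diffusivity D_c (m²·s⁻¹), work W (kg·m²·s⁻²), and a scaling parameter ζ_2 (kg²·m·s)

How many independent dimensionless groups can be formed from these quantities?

0

There are 3 variables and 3 base dimensions (M, L, T).
The dimension matrix has rank 3.
Independent dimensionless groups: 3 − 3 = 0.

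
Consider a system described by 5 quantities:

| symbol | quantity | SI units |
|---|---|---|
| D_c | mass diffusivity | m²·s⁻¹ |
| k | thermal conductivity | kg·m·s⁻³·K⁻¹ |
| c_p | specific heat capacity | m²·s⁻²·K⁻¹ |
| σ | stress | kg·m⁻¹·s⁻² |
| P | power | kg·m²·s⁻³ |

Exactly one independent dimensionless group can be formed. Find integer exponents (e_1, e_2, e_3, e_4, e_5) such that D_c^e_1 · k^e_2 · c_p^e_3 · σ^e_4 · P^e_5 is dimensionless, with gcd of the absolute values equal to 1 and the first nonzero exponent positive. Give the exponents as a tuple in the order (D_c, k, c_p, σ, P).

(3, 1, -1, 1, -2)

M: e_1·(0) + e_2·(1) + e_3·(0) + e_4·(1) + e_5·(1) = 0
L: e_1·(2) + e_2·(1) + e_3·(2) + e_4·(-1) + e_5·(2) = 0
T: e_1·(-1) + e_2·(-3) + e_3·(-2) + e_4·(-2) + e_5·(-3) = 0
Θ: e_1·(0) + e_2·(-1) + e_3·(-1) + e_4·(0) + e_5·(0) = 0
Solving this homogeneous linear system for the smallest-integer solution (first nonzero entry positive) gives (3, 1, -1, 1, -2).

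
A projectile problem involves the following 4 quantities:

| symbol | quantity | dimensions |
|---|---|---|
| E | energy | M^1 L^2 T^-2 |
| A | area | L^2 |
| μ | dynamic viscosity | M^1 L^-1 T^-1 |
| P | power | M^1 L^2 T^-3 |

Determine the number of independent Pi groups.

1

There are 4 variables and 3 base dimensions (M, L, T).
The dimension matrix has rank 3.
Independent dimensionless groups: 4 − 3 = 1.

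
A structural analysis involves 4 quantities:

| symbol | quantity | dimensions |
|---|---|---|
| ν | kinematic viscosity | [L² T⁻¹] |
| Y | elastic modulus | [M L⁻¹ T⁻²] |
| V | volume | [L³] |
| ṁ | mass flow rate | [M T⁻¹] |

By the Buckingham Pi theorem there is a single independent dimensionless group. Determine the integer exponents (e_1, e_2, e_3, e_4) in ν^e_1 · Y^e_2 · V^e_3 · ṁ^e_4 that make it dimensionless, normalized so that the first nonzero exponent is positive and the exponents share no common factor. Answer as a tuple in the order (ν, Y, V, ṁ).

(1, -1, -1, 1)

M: e_1·(0) + e_2·(1) + e_3·(0) + e_4·(1) = 0
L: e_1·(2) + e_2·(-1) + e_3·(3) + e_4·(0) = 0
T: e_1·(-1) + e_2·(-2) + e_3·(0) + e_4·(-1) = 0
Solving this homogeneous linear system for the smallest-integer solution (first nonzero entry positive) gives (1, -1, -1, 1).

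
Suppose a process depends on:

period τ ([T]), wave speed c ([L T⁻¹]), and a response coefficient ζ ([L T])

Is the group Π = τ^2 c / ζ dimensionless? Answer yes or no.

Sum the exponent of each base dimension across the product:
  L: 2·[τ]_L + [c]_L − [ζ]_L = 2·(0) + (1) − (1) = 0
  T: 2·[τ]_T + [c]_T − [ζ]_T = 2·(1) + (-1) − (1) = 0
All base exponents vanish — dimensionless.

yes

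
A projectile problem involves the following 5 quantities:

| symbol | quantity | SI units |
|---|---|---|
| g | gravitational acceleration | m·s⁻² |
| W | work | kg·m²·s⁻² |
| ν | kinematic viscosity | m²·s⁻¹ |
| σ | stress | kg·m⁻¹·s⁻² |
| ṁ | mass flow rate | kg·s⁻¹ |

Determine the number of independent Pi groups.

2

There are 5 variables and 3 base dimensions (M, L, T).
The dimension matrix has rank 3.
Independent dimensionless groups: 5 − 3 = 2.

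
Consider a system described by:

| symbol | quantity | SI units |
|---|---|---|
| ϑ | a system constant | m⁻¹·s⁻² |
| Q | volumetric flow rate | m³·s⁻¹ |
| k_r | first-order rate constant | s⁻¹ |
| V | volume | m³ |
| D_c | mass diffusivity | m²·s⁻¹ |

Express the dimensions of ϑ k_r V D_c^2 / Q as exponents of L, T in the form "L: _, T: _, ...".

Collect each base-dimension exponent across the product:
  L: (-1) − (3) + (0) + (3) + 2·(2) = 3
  T: (-2) − (-1) + (-1) + (0) + 2·(-1) = -4
So the dimensions are [L³ T⁻⁴].

L: 3, T: -4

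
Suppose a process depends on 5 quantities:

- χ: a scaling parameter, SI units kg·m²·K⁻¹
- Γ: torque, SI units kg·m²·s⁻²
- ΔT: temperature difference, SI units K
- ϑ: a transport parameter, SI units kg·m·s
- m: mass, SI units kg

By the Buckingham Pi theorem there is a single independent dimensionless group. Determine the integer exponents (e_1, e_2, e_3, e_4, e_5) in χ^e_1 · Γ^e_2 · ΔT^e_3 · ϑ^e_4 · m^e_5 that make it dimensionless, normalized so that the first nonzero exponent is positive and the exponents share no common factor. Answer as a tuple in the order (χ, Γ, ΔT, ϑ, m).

M: e_1·(1) + e_2·(1) + e_3·(0) + e_4·(1) + e_5·(1) = 0
L: e_1·(2) + e_2·(2) + e_3·(0) + e_4·(1) + e_5·(0) = 0
T: e_1·(0) + e_2·(-2) + e_3·(0) + e_4·(1) + e_5·(0) = 0
Θ: e_1·(-1) + e_2·(0) + e_3·(1) + e_4·(0) + e_5·(0) = 0
Solving this homogeneous linear system for the smallest-integer solution (first nonzero entry positive) gives (2, -1, 2, -2, 1).

(2, -1, 2, -2, 1)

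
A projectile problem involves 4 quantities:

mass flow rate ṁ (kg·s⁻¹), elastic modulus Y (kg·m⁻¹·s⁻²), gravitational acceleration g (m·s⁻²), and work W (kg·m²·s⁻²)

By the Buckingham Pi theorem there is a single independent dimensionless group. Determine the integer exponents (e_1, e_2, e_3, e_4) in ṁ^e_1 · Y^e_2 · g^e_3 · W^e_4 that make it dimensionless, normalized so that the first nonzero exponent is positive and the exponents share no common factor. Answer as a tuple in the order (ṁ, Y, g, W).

(2, -1, 1, -1)

M: e_1·(1) + e_2·(1) + e_3·(0) + e_4·(1) = 0
L: e_1·(0) + e_2·(-1) + e_3·(1) + e_4·(2) = 0
T: e_1·(-1) + e_2·(-2) + e_3·(-2) + e_4·(-2) = 0
Solving this homogeneous linear system for the smallest-integer solution (first nonzero entry positive) gives (2, -1, 1, -1).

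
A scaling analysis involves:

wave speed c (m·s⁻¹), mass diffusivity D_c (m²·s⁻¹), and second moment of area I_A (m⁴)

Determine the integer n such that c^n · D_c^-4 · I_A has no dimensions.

4

Balance the L exponent: (1)·n from c, plus −4·(2) + (4) = -4 from the rest, must sum to zero.
n − 4 = 0, so n = 4.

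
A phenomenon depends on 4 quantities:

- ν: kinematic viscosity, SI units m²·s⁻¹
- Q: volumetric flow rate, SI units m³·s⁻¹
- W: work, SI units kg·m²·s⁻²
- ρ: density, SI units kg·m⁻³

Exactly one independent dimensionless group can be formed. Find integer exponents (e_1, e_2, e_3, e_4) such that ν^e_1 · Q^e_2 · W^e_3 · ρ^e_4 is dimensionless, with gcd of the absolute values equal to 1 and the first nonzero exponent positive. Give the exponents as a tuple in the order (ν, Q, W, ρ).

M: e_1·(0) + e_2·(0) + e_3·(1) + e_4·(1) = 0
L: e_1·(2) + e_2·(3) + e_3·(2) + e_4·(-3) = 0
T: e_1·(-1) + e_2·(-1) + e_3·(-2) + e_4·(0) = 0
Solving this homogeneous linear system for the smallest-integer solution (first nonzero entry positive) gives (1, 1, -1, 1).

(1, 1, -1, 1)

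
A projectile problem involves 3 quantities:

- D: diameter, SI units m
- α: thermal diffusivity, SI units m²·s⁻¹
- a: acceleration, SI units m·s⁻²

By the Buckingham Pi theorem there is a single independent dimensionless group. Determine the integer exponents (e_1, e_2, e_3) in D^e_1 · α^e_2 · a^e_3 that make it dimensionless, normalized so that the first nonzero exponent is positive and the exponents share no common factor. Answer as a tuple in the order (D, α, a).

(3, -2, 1)

L: e_1·(1) + e_2·(2) + e_3·(1) = 0
T: e_1·(0) + e_2·(-1) + e_3·(-2) = 0
Solving this homogeneous linear system for the smallest-integer solution (first nonzero entry positive) gives (3, -2, 1).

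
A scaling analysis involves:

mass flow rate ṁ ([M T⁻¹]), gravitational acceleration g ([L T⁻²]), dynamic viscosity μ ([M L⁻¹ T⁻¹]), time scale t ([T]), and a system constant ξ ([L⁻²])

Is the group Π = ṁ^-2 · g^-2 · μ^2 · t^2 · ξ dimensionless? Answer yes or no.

no

Sum the exponent of each base dimension across the product:
  M: −2·[ṁ]_M − 2·[g]_M + 2·[μ]_M + 2·[t]_M + [ξ]_M = −2·(1) − 2·(0) + 2·(1) + 2·(0) + (0) = 0
  L: −2·[ṁ]_L − 2·[g]_L + 2·[μ]_L + 2·[t]_L + [ξ]_L = −2·(0) − 2·(1) + 2·(-1) + 2·(0) + (-2) = -6
  T: −2·[ṁ]_T − 2·[g]_T + 2·[μ]_T + 2·[t]_T + [ξ]_T = −2·(-1) − 2·(-2) + 2·(-1) + 2·(1) + (0) = 6
Net dimensions [L⁻⁶ T⁶] ≠ [1] — not dimensionless.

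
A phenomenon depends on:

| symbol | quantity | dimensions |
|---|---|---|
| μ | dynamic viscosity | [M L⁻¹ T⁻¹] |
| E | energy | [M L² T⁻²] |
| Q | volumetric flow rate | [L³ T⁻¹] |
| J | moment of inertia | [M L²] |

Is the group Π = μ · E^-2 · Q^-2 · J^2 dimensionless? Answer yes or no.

Sum the exponent of each base dimension across the product:
  M: [μ]_M − 2·[E]_M − 2·[Q]_M + 2·[J]_M = (1) − 2·(1) − 2·(0) + 2·(1) = 1
  L: [μ]_L − 2·[E]_L − 2·[Q]_L + 2·[J]_L = (-1) − 2·(2) − 2·(3) + 2·(2) = -7
  T: [μ]_T − 2·[E]_T − 2·[Q]_T + 2·[J]_T = (-1) − 2·(-2) − 2·(-1) + 2·(0) = 5
Net dimensions [M L⁻⁷ T⁵] ≠ [1] — not dimensionless.

no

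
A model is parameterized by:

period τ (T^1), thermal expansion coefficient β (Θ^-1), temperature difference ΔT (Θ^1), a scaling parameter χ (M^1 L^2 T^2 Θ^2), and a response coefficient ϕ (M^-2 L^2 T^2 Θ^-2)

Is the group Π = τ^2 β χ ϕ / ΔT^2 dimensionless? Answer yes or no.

no

Sum the exponent of each base dimension across the product:
  M: 2·[τ]_M + [β]_M − 2·[ΔT]_M + [χ]_M + [ϕ]_M = 2·(0) + (0) − 2·(0) + (1) + (-2) = -1
  L: 2·[τ]_L + [β]_L − 2·[ΔT]_L + [χ]_L + [ϕ]_L = 2·(0) + (0) − 2·(0) + (2) + (2) = 4
  T: 2·[τ]_T + [β]_T − 2·[ΔT]_T + [χ]_T + [ϕ]_T = 2·(1) + (0) − 2·(0) + (2) + (2) = 6
  Θ: 2·[τ]_Θ + [β]_Θ − 2·[ΔT]_Θ + [χ]_Θ + [ϕ]_Θ = 2·(0) + (-1) − 2·(1) + (2) + (-2) = -3
Net dimensions [M⁻¹ L⁴ T⁶ Θ⁻³] ≠ [1] — not dimensionless.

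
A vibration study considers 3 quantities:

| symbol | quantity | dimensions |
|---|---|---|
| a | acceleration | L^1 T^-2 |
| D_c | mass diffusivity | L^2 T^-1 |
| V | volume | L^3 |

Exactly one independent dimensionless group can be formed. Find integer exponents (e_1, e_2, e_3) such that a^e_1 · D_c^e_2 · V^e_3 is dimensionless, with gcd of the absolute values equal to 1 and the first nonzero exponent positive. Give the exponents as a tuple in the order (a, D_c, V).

L: e_1·(1) + e_2·(2) + e_3·(3) = 0
T: e_1·(-2) + e_2·(-1) + e_3·(0) = 0
Solving this homogeneous linear system for the smallest-integer solution (first nonzero entry positive) gives (1, -2, 1).

(1, -2, 1)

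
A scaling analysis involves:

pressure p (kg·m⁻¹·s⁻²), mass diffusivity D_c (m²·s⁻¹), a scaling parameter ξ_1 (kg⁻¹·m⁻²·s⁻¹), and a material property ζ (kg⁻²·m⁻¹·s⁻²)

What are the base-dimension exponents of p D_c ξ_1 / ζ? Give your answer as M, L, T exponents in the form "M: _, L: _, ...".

Collect each base-dimension exponent across the product:
  M: (1) + (0) + (-1) − (-2) = 2
  L: (-1) + (2) + (-2) − (-1) = 0
  T: (-2) + (-1) + (-1) − (-2) = -2
So the dimensions are [M² T⁻²].

M: 2, L: 0, T: -2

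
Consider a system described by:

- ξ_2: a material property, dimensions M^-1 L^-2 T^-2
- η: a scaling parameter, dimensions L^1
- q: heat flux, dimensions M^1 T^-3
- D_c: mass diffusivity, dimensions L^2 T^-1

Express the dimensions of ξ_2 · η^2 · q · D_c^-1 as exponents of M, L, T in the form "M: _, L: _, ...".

M: 0, L: -2, T: -4

Collect each base-dimension exponent across the product:
  M: (-1) + 2·(0) + (1) − (0) = 0
  L: (-2) + 2·(1) + (0) − (2) = -2
  T: (-2) + 2·(0) + (-3) − (-1) = -4
So the dimensions are [L⁻² T⁻⁴].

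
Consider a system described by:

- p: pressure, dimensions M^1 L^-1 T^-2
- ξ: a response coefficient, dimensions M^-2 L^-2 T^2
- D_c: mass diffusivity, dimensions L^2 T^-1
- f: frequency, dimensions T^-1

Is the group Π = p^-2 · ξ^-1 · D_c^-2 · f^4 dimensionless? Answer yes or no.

Sum the exponent of each base dimension across the product:
  M: −2·[p]_M − [ξ]_M − 2·[D_c]_M + 4·[f]_M = −2·(1) − (-2) − 2·(0) + 4·(0) = 0
  L: −2·[p]_L − [ξ]_L − 2·[D_c]_L + 4·[f]_L = −2·(-1) − (-2) − 2·(2) + 4·(0) = 0
  T: −2·[p]_T − [ξ]_T − 2·[D_c]_T + 4·[f]_T = −2·(-2) − (2) − 2·(-1) + 4·(-1) = 0
All base exponents vanish — dimensionless.

yes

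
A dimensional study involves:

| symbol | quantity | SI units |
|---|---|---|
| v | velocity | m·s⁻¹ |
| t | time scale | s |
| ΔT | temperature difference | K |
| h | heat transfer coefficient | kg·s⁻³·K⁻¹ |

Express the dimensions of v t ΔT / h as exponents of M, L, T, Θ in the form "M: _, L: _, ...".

Collect each base-dimension exponent across the product:
  M: (0) + (0) + (0) − (1) = -1
  L: (1) + (0) + (0) − (0) = 1
  T: (-1) + (1) + (0) − (-3) = 3
  Θ: (0) + (0) + (1) − (-1) = 2
So the dimensions are [M⁻¹ L T³ Θ²].

M: -1, L: 1, T: 3, Θ: 2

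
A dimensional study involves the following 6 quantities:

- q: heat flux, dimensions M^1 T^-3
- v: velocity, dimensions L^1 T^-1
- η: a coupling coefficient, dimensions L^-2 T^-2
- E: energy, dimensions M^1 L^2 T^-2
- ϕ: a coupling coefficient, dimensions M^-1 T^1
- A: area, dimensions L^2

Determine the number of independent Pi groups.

3

There are 6 variables and 3 base dimensions (M, L, T).
The dimension matrix has rank 3.
Independent dimensionless groups: 6 − 3 = 3.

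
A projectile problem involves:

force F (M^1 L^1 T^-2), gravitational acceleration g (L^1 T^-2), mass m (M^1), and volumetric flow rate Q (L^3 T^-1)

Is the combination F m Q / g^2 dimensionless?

Sum the exponent of each base dimension across the product:
  M: [F]_M − 2·[g]_M + [m]_M + [Q]_M = (1) − 2·(0) + (1) + (0) = 2
  L: [F]_L − 2·[g]_L + [m]_L + [Q]_L = (1) − 2·(1) + (0) + (3) = 2
  T: [F]_T − 2·[g]_T + [m]_T + [Q]_T = (-2) − 2·(-2) + (0) + (-1) = 1
Net dimensions [M² L² T] ≠ [1] — not dimensionless.

no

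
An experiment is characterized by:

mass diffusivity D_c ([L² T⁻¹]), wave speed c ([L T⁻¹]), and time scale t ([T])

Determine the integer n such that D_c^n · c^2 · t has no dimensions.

Balance the L exponent: (2)·n from D_c, plus 2·(1) + (0) = 2 from the rest, must sum to zero.
2n + 2 = 0, so n = -1.

-1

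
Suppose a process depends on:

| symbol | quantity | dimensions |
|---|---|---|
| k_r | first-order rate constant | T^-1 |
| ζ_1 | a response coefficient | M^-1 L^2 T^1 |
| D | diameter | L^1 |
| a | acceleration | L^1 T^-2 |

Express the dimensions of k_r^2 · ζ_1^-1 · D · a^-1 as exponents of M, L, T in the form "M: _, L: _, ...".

M: 1, L: -2, T: -1

Collect each base-dimension exponent across the product:
  M: 2·(0) − (-1) + (0) − (0) = 1
  L: 2·(0) − (2) + (1) − (1) = -2
  T: 2·(-1) − (1) + (0) − (-2) = -1
So the dimensions are [M L⁻² T⁻¹].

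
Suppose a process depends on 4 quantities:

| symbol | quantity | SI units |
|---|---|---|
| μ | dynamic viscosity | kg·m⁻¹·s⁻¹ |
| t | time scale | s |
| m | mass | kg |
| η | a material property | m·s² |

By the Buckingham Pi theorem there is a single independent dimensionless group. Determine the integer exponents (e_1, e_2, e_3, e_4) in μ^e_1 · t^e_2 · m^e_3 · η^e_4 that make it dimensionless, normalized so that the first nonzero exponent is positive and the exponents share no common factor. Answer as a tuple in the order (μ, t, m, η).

(1, -1, -1, 1)

M: e_1·(1) + e_2·(0) + e_3·(1) + e_4·(0) = 0
L: e_1·(-1) + e_2·(0) + e_3·(0) + e_4·(1) = 0
T: e_1·(-1) + e_2·(1) + e_3·(0) + e_4·(2) = 0
Solving this homogeneous linear system for the smallest-integer solution (first nonzero entry positive) gives (1, -1, -1, 1).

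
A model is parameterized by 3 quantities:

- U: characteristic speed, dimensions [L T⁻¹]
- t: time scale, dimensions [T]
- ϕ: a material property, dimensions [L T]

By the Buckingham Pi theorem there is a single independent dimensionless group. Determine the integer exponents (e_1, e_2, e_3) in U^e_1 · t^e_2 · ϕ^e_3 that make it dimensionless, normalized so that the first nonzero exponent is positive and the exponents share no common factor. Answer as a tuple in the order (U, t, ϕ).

L: e_1·(1) + e_2·(0) + e_3·(1) = 0
T: e_1·(-1) + e_2·(1) + e_3·(1) = 0
Solving this homogeneous linear system for the smallest-integer solution (first nonzero entry positive) gives (1, 2, -1).

(1, 2, -1)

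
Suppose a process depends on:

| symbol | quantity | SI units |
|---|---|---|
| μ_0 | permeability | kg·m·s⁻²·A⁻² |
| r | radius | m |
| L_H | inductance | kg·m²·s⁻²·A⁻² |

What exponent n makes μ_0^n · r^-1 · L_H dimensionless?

-1

Balance the M exponent: (1)·n from μ_0, plus −(0) + (1) = 1 from the rest, must sum to zero.
n + 1 = 0, so n = -1.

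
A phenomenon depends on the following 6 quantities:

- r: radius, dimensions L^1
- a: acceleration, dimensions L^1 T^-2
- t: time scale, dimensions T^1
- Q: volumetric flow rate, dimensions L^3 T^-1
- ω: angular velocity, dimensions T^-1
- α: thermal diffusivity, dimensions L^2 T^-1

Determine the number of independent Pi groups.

There are 6 variables and 2 base dimensions (L, T).
The dimension matrix has rank 2.
Independent dimensionless groups: 6 − 2 = 4.

4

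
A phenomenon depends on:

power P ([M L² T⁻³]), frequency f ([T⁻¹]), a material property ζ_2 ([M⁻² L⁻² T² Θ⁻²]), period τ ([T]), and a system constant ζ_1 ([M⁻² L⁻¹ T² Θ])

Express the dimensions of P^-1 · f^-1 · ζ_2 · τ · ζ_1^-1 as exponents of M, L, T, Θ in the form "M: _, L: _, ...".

M: -1, L: -3, T: 5, Θ: -3

Collect each base-dimension exponent across the product:
  M: −(1) − (0) + (-2) + (0) − (-2) = -1
  L: −(2) − (0) + (-2) + (0) − (-1) = -3
  T: −(-3) − (-1) + (2) + (1) − (2) = 5
  Θ: −(0) − (0) + (-2) + (0) − (1) = -3
So the dimensions are [M⁻¹ L⁻³ T⁵ Θ⁻³].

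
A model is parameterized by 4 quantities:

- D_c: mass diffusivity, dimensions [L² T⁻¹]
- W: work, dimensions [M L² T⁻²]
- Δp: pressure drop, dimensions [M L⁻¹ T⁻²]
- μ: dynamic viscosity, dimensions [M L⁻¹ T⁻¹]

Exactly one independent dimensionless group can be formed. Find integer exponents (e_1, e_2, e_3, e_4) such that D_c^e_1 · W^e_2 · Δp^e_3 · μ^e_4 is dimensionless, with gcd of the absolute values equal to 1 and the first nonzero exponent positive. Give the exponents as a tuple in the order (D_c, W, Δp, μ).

M: e_1·(0) + e_2·(1) + e_3·(1) + e_4·(1) = 0
L: e_1·(2) + e_2·(2) + e_3·(-1) + e_4·(-1) = 0
T: e_1·(-1) + e_2·(-2) + e_3·(-2) + e_4·(-1) = 0
Solving this homogeneous linear system for the smallest-integer solution (first nonzero entry positive) gives (3, -2, -1, 3).

(3, -2, -1, 3)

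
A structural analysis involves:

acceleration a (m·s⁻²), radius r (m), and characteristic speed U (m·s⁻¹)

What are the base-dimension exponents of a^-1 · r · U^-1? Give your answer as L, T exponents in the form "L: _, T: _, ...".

Collect each base-dimension exponent across the product:
  L: −(1) + (1) − (1) = -1
  T: −(-2) + (0) − (-1) = 3
So the dimensions are [L⁻¹ T³].

L: -1, T: 3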